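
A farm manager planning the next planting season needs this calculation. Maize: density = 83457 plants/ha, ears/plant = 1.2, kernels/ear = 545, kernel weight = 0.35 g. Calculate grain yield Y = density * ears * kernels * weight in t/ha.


Y = density * ears * kernels * kw
  = 83457 * 1.2 * 545 * 0.35 g/ha
  = 19103307.30 g/ha
  = 19103.31 kg/ha = 19.10 t/ha


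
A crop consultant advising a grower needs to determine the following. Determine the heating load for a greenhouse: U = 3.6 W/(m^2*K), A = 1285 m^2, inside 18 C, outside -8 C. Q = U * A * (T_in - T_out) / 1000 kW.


dT = 18 - (-8) = 26 K
Q = U * A * dT
  = 3.6 * 1285 * 26
  = 120276 W = 120.28 kW


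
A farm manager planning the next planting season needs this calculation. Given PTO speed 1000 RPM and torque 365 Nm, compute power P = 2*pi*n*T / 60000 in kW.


P = 2*pi*n*T / 60000
  = 2*pi * 1000 * 365 / 60000
  = 2293362.64 / 60000
  = 38.22 kW


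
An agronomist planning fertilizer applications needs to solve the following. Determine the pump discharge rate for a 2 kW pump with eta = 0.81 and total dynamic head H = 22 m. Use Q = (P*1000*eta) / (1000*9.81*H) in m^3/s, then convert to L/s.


Q = (P * 1000 * eta) / (rho * g * H)
  = (2 * 1000 * 0.81) / (1000 * 9.81 * 22)
  = 1620 / 215820
  = 0.00751 m^3/s = 7.51 L/s


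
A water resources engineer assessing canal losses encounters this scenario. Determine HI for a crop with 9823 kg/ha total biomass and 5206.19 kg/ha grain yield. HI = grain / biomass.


HI = grain_yield / biomass
   = 5206.19 / 9823
   = 0.53


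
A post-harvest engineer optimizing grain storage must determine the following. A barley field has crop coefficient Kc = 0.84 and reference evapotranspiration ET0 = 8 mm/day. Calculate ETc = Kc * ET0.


ETc = Kc * ET0
    = 0.84 * 8
    = 6.72 mm/day


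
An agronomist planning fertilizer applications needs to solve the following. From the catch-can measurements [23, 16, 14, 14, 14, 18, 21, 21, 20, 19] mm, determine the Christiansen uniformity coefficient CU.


xbar = 180 / 10 = 18
sum|xi - xbar| = 28
CU = 100 * (1 - 28 / (10 * 18))
   = 100 * (1 - 0.1556)
   = 84.44%


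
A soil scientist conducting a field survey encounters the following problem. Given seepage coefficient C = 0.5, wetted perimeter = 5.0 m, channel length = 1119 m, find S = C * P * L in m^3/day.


S = C * P * L
  = 0.5 * 5.0 * 1119
  = 2797.50 m^3/day


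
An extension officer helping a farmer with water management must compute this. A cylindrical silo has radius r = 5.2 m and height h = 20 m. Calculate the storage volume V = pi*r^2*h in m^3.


V = pi * r^2 * h
  = pi * 5.2^2 * 20
  = pi * 27.04 * 20
  = 1698.97 m^3


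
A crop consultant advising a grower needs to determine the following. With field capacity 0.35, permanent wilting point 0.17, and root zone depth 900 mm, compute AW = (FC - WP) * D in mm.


AW = (FC - WP) * D
   = (0.35 - 0.17) * 900
   = 0.18 * 900
   = 162 mm


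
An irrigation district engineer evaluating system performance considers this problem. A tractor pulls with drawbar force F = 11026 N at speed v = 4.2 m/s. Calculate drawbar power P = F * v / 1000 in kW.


P = F * v / 1000
  = 11026 * 4.2 / 1000
  = 46309.20 / 1000
  = 46.31 kW


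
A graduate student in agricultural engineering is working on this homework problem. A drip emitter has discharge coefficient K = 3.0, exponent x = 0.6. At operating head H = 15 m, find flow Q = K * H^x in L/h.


Q = K * H^x
  = 3.0 * 15^0.6
  = 3.0 * 5.0776
  = 15.23 L/h


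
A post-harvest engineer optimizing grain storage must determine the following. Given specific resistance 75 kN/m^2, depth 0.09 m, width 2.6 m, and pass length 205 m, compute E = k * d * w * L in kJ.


E = k * d * w * L
  = 75 * 0.09 * 2.6 * 205
  = 3597.75 kJ


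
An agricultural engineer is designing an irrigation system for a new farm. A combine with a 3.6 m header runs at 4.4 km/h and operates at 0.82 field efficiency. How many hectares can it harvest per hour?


C = w * v * eta_f / 10
  = 3.6 * 4.4 * 0.82 / 10
  = 12.99 / 10
  = 1.30 ha/h


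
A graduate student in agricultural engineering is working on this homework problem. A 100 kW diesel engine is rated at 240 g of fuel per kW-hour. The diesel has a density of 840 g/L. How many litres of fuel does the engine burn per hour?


FC = P * BSFC / rho_fuel
   = 100 * 240 / 840
   = 24000 / 840
   = 28.57 L/h


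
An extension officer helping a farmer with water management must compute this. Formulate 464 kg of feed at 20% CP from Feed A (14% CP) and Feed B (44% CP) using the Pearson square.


parts_A = CP_b - target = 44 - 20 = 24
parts_B = target - CP_a = 20 - 14 = 6
total_parts = 24 + 6 = 30
Feed A = 464 * 24 / 30 = 371.20 kg
Feed B = 464 * 6 / 30 = 92.80 kg

371.20 kg


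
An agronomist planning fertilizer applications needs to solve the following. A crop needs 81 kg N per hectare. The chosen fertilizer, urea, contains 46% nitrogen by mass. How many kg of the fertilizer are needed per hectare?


Rate = N_required / (N_content / 100)
     = 81 / (46 / 100)
     = 81 / 0.46
     = 176.09 kg/ha


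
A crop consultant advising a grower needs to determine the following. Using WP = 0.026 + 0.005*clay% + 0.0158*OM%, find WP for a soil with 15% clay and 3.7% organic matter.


WP = 0.026 + 0.005*15 + 0.0158*3.7
   = 0.026 + 0.0750 + 0.0585
   = 0.1595


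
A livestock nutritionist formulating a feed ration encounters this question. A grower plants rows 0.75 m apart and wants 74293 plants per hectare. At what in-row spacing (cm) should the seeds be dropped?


spacing = 10000 / (row_sp * density)
        = 10000 / (0.75 * 74293)
        = 10000 / 55719.75
        = 0.17947 m = 17.95 cm


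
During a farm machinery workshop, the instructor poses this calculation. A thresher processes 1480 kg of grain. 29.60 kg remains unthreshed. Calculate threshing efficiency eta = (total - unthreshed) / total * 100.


eta = (total - unthreshed) / total * 100
    = (1480 - 29.60) / 1480 * 100
    = 1450.40 / 1480 * 100
    = 98%


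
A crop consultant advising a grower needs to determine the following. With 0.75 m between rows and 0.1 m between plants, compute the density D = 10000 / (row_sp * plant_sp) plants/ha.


D = 10000 / (row_sp * plant_sp)
  = 10000 / (0.75 * 0.1)
  = 10000 / 0.0750
  = 133333.33 plants/ha


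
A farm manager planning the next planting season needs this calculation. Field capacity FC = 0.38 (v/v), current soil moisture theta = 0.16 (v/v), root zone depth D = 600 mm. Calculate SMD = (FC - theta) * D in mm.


SMD = (FC - theta) * D
    = (0.38 - 0.16) * 600
    = 0.220 * 600
    = 132 mm


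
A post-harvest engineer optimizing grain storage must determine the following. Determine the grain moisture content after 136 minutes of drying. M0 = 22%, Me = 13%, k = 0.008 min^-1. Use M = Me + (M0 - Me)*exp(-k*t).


M = Me + (M0 - Me) * e^(-k*t)
  = 13 + (22 - 13) * e^(-0.008*136)
  = 13 + 9 * e^(-1.088)
  = 13 + 9 * 0.33689
  = 13 + 3.0320
  = 16.03%


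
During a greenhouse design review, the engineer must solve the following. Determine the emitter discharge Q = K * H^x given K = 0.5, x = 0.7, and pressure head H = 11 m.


Q = K * H^x
  = 0.5 * 11^0.7
  = 0.5 * 5.3577
  = 2.68 L/h


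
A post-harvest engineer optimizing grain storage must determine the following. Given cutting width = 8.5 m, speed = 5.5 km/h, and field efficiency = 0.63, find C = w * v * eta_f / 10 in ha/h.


C = w * v * eta_f / 10
  = 8.5 * 5.5 * 0.63 / 10
  = 29.45 / 10
  = 2.95 ha/h


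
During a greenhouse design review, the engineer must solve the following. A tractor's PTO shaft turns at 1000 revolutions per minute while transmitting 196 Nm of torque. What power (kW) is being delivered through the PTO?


P = 2*pi*n*T / 60000
  = 2*pi * 1000 * 196 / 60000
  = 1231504.32 / 60000
  = 20.53 kW


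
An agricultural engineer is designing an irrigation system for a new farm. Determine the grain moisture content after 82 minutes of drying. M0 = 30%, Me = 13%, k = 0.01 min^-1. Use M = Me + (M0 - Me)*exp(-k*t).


M = Me + (M0 - Me) * e^(-k*t)
  = 13 + (30 - 13) * e^(-0.01*82)
  = 13 + 17 * e^(-0.820)
  = 13 + 17 * 0.44043
  = 13 + 7.4873
  = 20.49%


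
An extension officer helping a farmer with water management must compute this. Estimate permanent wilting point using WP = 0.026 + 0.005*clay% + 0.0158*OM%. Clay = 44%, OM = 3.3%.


WP = 0.026 + 0.005*44 + 0.0158*3.3
   = 0.026 + 0.2200 + 0.0521
   = 0.2981


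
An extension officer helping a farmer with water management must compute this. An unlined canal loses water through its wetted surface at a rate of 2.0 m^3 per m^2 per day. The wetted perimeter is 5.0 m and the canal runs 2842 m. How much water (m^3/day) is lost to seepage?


S = C * P * L
  = 2.0 * 5.0 * 2842
  = 28420 m^3/day


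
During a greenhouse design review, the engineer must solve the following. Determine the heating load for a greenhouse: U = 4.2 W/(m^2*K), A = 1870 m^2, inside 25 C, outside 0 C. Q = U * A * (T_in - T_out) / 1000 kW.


dT = 25 - (0) = 25 K
Q = U * A * dT
  = 4.2 * 1870 * 25
  = 196350 W = 196.35 kW


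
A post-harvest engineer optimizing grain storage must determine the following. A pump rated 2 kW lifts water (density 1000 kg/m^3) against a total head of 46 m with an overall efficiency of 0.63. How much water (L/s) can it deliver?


Q = (P * 1000 * eta) / (rho * g * H)
  = (2 * 1000 * 0.63) / (1000 * 9.81 * 46)
  = 1260 / 451260
  = 0.00279 m^3/s = 2.79 L/s


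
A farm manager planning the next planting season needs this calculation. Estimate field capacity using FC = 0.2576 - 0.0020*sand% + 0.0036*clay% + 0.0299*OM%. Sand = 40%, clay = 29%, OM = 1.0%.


FC = 0.2576 - 0.0020*40 + 0.0036*29 + 0.0299*1.0
   = 0.2576 - 0.0800 + 0.1044 + 0.0299
   = 0.3119


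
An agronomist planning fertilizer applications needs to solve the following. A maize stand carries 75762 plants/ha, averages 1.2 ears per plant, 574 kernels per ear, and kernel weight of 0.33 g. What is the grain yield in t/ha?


Y = density * ears * kernels * kw
  = 75762 * 1.2 * 574 * 0.33 g/ha
  = 17221005.65 g/ha
  = 17221.01 kg/ha = 17.22 t/ha


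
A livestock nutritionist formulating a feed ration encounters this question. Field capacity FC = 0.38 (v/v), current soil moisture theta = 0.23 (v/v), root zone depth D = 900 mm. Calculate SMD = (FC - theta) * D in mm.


SMD = (FC - theta) * D
    = (0.38 - 0.23) * 900
    = 0.150 * 900
    = 135 mm


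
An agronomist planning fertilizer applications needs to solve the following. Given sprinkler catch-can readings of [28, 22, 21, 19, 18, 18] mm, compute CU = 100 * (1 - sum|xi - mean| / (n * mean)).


xbar = 126 / 6 = 21
sum|xi - xbar| = 16
CU = 100 * (1 - 16 / (6 * 21))
   = 100 * (1 - 0.1270)
   = 87.30%


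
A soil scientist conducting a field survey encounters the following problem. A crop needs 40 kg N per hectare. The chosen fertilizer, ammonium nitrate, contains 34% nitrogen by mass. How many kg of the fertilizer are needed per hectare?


Rate = N_required / (N_content / 100)
     = 40 / (34 / 100)
     = 40 / 0.34
     = 117.65 kg/ha


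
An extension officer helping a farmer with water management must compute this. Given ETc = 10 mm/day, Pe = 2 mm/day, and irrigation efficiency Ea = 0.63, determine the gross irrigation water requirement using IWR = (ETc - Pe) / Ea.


IWR = (ETc - Pe) / Ea
    = (10 - 2) / 0.63
    = 8 / 0.63
    = 12.70 mm/day


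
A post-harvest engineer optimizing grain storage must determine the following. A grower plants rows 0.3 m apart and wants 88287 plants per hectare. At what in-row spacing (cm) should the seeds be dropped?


spacing = 10000 / (row_sp * density)
        = 10000 / (0.3 * 88287)
        = 10000 / 26486.10
        = 0.37756 m = 37.76 cm


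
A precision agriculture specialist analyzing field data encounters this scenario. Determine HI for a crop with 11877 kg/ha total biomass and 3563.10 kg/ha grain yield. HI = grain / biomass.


HI = grain_yield / biomass
   = 3563.10 / 11877
   = 0.30


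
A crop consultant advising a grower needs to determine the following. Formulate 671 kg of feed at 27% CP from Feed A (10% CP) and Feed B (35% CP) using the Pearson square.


parts_A = CP_b - target = 35 - 27 = 8
parts_B = target - CP_a = 27 - 10 = 17
total_parts = 8 + 17 = 25
Feed A = 671 * 8 / 25 = 214.72 kg
Feed B = 671 * 17 / 25 = 456.28 kg

214.72 kg


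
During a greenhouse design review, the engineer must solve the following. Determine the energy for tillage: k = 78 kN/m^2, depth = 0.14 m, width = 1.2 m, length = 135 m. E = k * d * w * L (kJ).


E = k * d * w * L
  = 78 * 0.14 * 1.2 * 135
  = 1769.04 kJ


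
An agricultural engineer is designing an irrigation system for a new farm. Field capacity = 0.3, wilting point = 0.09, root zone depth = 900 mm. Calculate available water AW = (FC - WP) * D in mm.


AW = (FC - WP) * D
   = (0.3 - 0.09) * 900
   = 0.21 * 900
   = 189 mm


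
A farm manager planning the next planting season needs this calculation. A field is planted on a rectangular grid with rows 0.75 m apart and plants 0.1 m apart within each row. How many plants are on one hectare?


D = 10000 / (row_sp * plant_sp)
  = 10000 / (0.75 * 0.1)
  = 10000 / 0.0750
  = 133333.33 plants/ha


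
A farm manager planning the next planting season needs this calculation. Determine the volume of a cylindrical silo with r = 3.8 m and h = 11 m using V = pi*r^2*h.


V = pi * r^2 * h
  = pi * 3.8^2 * 11
  = pi * 14.44 * 11
  = 499.01 m^3


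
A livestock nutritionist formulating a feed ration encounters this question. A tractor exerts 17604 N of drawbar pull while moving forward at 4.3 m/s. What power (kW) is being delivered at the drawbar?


P = F * v / 1000
  = 17604 * 4.3 / 1000
  = 75697.20 / 1000
  = 75.70 kW


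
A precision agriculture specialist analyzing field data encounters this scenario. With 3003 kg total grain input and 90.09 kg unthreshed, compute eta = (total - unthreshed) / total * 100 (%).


eta = (total - unthreshed) / total * 100
    = (3003 - 90.09) / 3003 * 100
    = 2912.91 / 3003 * 100
    = 97%


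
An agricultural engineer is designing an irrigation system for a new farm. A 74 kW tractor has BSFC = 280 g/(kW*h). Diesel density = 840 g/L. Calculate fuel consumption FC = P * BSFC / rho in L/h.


FC = P * BSFC / rho_fuel
   = 74 * 280 / 840
   = 20720 / 840
   = 24.67 L/h


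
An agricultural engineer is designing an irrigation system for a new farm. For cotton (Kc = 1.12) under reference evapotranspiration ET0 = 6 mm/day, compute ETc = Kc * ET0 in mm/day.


ETc = Kc * ET0
    = 1.12 * 6
    = 6.72 mm/day


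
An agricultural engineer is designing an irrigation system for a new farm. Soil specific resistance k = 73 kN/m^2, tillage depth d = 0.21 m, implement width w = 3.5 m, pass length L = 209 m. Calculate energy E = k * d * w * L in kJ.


E = k * d * w * L
  = 73 * 0.21 * 3.5 * 209
  = 11213.90 kJ


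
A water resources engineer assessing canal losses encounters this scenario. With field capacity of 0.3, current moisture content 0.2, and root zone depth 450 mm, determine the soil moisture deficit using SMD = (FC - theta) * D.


SMD = (FC - theta) * D
    = (0.3 - 0.2) * 450
    = 0.100 * 450
    = 45 mm


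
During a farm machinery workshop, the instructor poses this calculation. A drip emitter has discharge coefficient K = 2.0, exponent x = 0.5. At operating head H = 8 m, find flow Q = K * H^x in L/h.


Q = K * H^x
  = 2.0 * 8^0.5
  = 2.0 * 2.8284
  = 5.66 L/h


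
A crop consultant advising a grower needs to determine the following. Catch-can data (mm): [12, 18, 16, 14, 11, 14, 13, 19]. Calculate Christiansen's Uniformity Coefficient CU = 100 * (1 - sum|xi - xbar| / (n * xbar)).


xbar = 117 / 8 = 14.625
sum|xi - xbar| = 18.250
CU = 100 * (1 - 18.250 / (8 * 14.625))
   = 100 * (1 - 0.1560)
   = 84.40%


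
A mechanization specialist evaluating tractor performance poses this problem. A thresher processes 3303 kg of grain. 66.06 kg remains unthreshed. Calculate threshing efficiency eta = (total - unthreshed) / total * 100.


eta = (total - unthreshed) / total * 100
    = (3303 - 66.06) / 3303 * 100
    = 3236.94 / 3303 * 100
    = 98%


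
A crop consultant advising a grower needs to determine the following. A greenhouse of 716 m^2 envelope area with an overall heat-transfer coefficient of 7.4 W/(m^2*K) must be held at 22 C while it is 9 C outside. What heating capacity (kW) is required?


dT = 22 - (9) = 13 K
Q = U * A * dT
  = 7.4 * 716 * 13
  = 68879.20 W = 68.88 kW


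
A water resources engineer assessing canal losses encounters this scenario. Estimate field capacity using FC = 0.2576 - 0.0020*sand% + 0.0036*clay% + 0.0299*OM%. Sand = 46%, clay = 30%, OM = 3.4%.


FC = 0.2576 - 0.0020*46 + 0.0036*30 + 0.0299*3.4
   = 0.2576 - 0.0920 + 0.1080 + 0.1017
   = 0.3753


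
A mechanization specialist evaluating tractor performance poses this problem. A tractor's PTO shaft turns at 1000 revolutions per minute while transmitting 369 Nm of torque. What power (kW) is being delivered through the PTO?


P = 2*pi*n*T / 60000
  = 2*pi * 1000 * 369 / 60000
  = 2318495.38 / 60000
  = 38.64 kW


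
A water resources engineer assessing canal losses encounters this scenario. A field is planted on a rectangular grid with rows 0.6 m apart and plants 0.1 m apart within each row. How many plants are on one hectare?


D = 10000 / (row_sp * plant_sp)
  = 10000 / (0.6 * 0.1)
  = 10000 / 0.0600
  = 166666.67 plants/ha


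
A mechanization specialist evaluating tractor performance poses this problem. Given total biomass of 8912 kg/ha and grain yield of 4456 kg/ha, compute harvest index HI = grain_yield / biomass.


HI = grain_yield / biomass
   = 4456 / 8912
   = 0.50


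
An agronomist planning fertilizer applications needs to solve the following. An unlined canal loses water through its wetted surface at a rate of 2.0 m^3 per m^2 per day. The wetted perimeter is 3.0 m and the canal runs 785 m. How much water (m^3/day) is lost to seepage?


S = C * P * L
  = 2.0 * 3.0 * 785
  = 4710 m^3/day


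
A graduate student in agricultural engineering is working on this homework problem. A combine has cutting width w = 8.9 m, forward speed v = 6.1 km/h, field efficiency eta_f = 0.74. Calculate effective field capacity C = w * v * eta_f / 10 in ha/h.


C = w * v * eta_f / 10
  = 8.9 * 6.1 * 0.74 / 10
  = 40.17 / 10
  = 4.02 ha/h


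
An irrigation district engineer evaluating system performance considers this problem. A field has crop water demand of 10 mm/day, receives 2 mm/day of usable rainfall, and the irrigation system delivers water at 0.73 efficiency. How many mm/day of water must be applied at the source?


IWR = (ETc - Pe) / Ea
    = (10 - 2) / 0.73
    = 8 / 0.73
    = 10.96 mm/day


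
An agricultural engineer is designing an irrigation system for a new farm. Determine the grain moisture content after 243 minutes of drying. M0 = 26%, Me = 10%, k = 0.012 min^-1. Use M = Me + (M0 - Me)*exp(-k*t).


M = Me + (M0 - Me) * e^(-k*t)
  = 10 + (26 - 10) * e^(-0.012*243)
  = 10 + 16 * e^(-2.916)
  = 10 + 16 * 0.05415
  = 10 + 0.8664
  = 10.87%


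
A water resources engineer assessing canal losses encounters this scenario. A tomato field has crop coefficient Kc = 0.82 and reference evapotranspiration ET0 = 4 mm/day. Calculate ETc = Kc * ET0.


ETc = Kc * ET0
    = 0.82 * 4
    = 3.28 mm/day


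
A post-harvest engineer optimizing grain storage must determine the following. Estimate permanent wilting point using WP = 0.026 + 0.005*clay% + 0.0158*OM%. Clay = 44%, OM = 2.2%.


WP = 0.026 + 0.005*44 + 0.0158*2.2
   = 0.026 + 0.2200 + 0.0348
   = 0.2808


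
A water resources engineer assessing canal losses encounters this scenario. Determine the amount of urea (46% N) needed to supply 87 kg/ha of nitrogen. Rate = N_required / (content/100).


Rate = N_required / (N_content / 100)
     = 87 / (46 / 100)
     = 87 / 0.46
     = 189.13 kg/ha


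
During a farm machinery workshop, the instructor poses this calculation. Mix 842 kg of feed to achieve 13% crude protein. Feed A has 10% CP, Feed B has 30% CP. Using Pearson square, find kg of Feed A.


parts_A = CP_b - target = 30 - 13 = 17
parts_B = target - CP_a = 13 - 10 = 3
total_parts = 17 + 3 = 20
Feed A = 842 * 17 / 20 = 715.70 kg
Feed B = 842 * 3 / 20 = 126.30 kg

715.70 kg


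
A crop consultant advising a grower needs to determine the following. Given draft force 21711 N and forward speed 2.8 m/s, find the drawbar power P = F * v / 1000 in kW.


P = F * v / 1000
  = 21711 * 2.8 / 1000
  = 60790.80 / 1000
  = 60.79 kW


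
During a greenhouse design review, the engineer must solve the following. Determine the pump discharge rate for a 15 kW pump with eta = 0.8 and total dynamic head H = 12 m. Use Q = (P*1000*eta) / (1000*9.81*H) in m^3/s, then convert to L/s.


Q = (P * 1000 * eta) / (rho * g * H)
  = (15 * 1000 * 0.8) / (1000 * 9.81 * 12)
  = 12000 / 117720
  = 0.10194 m^3/s = 101.94 L/s


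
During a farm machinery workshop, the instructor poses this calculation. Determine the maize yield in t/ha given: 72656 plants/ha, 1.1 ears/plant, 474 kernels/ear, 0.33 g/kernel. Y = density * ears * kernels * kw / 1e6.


Y = density * ears * kernels * kw
  = 72656 * 1.1 * 474 * 0.33 g/ha
  = 12501336.67 g/ha
  = 12501.34 kg/ha = 12.50 t/ha


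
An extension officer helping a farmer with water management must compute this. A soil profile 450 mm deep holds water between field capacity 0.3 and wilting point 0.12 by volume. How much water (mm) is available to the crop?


AW = (FC - WP) * D
   = (0.3 - 0.12) * 450
   = 0.18 * 450
   = 81 mm


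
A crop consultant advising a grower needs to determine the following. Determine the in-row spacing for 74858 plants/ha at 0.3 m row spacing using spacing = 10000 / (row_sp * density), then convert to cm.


spacing = 10000 / (row_sp * density)
        = 10000 / (0.3 * 74858)
        = 10000 / 22457.40
        = 0.44529 m = 44.53 cm


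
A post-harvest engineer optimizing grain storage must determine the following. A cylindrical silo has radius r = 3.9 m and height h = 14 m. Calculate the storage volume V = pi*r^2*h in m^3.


V = pi * r^2 * h
  = pi * 3.9^2 * 14
  = pi * 15.21 * 14
  = 668.97 m^3


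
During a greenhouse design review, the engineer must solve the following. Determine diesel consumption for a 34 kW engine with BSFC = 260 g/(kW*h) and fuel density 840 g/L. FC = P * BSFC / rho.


FC = P * BSFC / rho_fuel
   = 34 * 260 / 840
   = 8840 / 840
   = 10.52 L/h


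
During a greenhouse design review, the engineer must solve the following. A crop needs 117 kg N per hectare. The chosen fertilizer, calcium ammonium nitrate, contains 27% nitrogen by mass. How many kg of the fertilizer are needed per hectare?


Rate = N_required / (N_content / 100)
     = 117 / (27 / 100)
     = 117 / 0.27
     = 433.33 kg/ha


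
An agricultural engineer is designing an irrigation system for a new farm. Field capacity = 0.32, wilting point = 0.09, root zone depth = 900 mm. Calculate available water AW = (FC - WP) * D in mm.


AW = (FC - WP) * D
   = (0.32 - 0.09) * 900
   = 0.23 * 900
   = 207 mm


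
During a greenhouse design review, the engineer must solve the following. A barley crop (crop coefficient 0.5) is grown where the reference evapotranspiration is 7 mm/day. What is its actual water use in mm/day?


ETc = Kc * ET0
    = 0.5 * 7
    = 3.50 mm/day


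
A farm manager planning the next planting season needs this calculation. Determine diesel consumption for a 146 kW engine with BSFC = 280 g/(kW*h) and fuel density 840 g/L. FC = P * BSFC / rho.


FC = P * BSFC / rho_fuel
   = 146 * 280 / 840
   = 40880 / 840
   = 48.67 L/h


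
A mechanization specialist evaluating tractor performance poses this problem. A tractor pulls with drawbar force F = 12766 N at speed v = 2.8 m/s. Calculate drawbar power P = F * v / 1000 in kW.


P = F * v / 1000
  = 12766 * 2.8 / 1000
  = 35744.80 / 1000
  = 35.74 kW


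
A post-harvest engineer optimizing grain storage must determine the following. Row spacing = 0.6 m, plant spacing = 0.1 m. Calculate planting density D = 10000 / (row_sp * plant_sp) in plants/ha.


D = 10000 / (row_sp * plant_sp)
  = 10000 / (0.6 * 0.1)
  = 10000 / 0.0600
  = 166666.67 plants/ha


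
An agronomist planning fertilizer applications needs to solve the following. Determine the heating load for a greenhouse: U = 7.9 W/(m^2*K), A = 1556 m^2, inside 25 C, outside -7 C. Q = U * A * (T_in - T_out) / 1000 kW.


dT = 25 - (-7) = 32 K
Q = U * A * dT
  = 7.9 * 1556 * 32
  = 393356.80 W = 393.36 kW


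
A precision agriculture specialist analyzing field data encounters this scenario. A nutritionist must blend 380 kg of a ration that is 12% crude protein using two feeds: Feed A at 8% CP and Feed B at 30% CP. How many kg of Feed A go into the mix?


parts_A = CP_b - target = 30 - 12 = 18
parts_B = target - CP_a = 12 - 8 = 4
total_parts = 18 + 4 = 22
Feed A = 380 * 18 / 22 = 310.91 kg
Feed B = 380 * 4 / 22 = 69.09 kg

310.91 kg


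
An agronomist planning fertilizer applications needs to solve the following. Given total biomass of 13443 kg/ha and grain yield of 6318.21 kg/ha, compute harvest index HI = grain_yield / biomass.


HI = grain_yield / biomass
   = 6318.21 / 13443
   = 0.47


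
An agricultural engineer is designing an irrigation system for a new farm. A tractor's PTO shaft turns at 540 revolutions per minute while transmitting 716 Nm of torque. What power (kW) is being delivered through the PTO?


P = 2*pi*n*T / 60000
  = 2*pi * 540 * 716 / 60000
  = 2429330.77 / 60000
  = 40.49 kW


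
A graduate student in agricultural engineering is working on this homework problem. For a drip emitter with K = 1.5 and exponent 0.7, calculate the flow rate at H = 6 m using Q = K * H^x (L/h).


Q = K * H^x
  = 1.5 * 6^0.7
  = 1.5 * 3.5051
  = 5.26 L/h


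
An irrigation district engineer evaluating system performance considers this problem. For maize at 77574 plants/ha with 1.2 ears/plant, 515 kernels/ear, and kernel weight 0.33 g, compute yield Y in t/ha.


Y = density * ears * kernels * kw
  = 77574 * 1.2 * 515 * 0.33 g/ha
  = 15820441.56 g/ha
  = 15820.44 kg/ha = 15.82 t/ha


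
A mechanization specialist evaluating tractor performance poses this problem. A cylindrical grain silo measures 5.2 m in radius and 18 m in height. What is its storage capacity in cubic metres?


V = pi * r^2 * h
  = pi * 5.2^2 * 18
  = pi * 27.04 * 18
  = 1529.08 m^3


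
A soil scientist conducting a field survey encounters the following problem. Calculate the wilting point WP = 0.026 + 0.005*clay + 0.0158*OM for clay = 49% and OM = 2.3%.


WP = 0.026 + 0.005*49 + 0.0158*2.3
   = 0.026 + 0.2450 + 0.0363
   = 0.3073


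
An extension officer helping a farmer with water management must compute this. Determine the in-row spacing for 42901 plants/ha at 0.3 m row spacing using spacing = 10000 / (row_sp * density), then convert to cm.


spacing = 10000 / (row_sp * density)
        = 10000 / (0.3 * 42901)
        = 10000 / 12870.30
        = 0.77698 m = 77.70 cm


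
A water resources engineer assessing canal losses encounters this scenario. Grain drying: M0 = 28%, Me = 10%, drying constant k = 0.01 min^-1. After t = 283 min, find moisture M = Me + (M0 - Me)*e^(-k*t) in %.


M = Me + (M0 - Me) * e^(-k*t)
  = 10 + (28 - 10) * e^(-0.01*283)
  = 10 + 18 * e^(-2.830)
  = 10 + 18 * 0.05901
  = 10 + 1.0622
  = 11.06%


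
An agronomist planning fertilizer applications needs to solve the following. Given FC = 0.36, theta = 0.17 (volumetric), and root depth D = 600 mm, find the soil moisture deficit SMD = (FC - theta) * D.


SMD = (FC - theta) * D
    = (0.36 - 0.17) * 600
    = 0.190 * 600
    = 114 mm


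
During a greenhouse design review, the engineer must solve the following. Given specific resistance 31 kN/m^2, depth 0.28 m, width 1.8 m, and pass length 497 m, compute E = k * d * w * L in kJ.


E = k * d * w * L
  = 31 * 0.28 * 1.8 * 497
  = 7765.13 kJ


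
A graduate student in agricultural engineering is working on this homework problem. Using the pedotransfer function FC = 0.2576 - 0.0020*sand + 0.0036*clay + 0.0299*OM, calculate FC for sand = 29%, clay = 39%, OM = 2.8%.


FC = 0.2576 - 0.0020*29 + 0.0036*39 + 0.0299*2.8
   = 0.2576 - 0.0580 + 0.1404 + 0.0837
   = 0.4237


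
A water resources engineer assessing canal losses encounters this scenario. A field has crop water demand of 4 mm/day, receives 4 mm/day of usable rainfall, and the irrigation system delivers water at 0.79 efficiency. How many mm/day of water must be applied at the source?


IWR = (ETc - Pe) / Ea
    = (4 - 4) / 0.79
    = 0 / 0.79
    = 0 mm/day


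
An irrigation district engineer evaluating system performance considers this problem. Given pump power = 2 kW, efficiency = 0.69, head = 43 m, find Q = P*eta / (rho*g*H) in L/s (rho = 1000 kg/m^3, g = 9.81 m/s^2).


Q = (P * 1000 * eta) / (rho * g * H)
  = (2 * 1000 * 0.69) / (1000 * 9.81 * 43)
  = 1380 / 421830
  = 0.00327 m^3/s = 3.27 L/s


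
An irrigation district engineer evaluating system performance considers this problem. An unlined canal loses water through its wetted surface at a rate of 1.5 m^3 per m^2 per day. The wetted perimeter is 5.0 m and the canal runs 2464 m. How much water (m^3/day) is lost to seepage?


S = C * P * L
  = 1.5 * 5.0 * 2464
  = 18480 m^3/day


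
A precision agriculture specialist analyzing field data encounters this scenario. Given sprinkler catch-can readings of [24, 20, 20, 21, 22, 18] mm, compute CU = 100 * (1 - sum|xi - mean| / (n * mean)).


xbar = 125 / 6 = 20.833
sum|xi - xbar| = 9
CU = 100 * (1 - 9 / (6 * 20.833))
   = 100 * (1 - 0.0720)
   = 92.80%


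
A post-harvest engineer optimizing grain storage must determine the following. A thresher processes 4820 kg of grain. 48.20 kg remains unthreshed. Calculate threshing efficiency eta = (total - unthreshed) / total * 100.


eta = (total - unthreshed) / total * 100
    = (4820 - 48.20) / 4820 * 100
    = 4771.80 / 4820 * 100
    = 99%


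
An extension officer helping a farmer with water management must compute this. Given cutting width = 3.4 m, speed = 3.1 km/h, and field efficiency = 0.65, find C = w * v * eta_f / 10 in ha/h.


C = w * v * eta_f / 10
  = 3.4 * 3.1 * 0.65 / 10
  = 6.85 / 10
  = 0.69 ha/h


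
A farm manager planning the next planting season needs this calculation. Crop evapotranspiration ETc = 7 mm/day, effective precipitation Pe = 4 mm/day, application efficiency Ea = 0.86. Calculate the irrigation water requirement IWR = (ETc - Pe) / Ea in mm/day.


IWR = (ETc - Pe) / Ea
    = (7 - 4) / 0.86
    = 3 / 0.86
    = 3.49 mm/day


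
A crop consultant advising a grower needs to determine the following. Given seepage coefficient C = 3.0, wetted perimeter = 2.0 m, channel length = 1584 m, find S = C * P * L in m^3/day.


S = C * P * L
  = 3.0 * 2.0 * 1584
  = 9504 m^3/day


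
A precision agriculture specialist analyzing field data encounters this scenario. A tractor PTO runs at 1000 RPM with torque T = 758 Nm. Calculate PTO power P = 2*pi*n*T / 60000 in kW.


P = 2*pi*n*T / 60000
  = 2*pi * 1000 * 758 / 60000
  = 4762654.46 / 60000
  = 79.38 kW


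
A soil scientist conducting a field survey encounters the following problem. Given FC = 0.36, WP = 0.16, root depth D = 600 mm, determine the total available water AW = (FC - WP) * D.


AW = (FC - WP) * D
   = (0.36 - 0.16) * 600
   = 0.20 * 600
   = 120 mm


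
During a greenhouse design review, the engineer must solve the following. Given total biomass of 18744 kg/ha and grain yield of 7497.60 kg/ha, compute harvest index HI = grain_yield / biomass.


HI = grain_yield / biomass
   = 7497.60 / 18744
   = 0.40


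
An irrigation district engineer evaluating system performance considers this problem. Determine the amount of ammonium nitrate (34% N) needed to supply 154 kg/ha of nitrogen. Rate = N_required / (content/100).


Rate = N_required / (N_content / 100)
     = 154 / (34 / 100)
     = 154 / 0.34
     = 452.94 kg/ha


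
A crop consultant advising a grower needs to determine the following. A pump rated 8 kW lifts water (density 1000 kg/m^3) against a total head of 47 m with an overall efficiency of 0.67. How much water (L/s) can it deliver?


Q = (P * 1000 * eta) / (rho * g * H)
  = (8 * 1000 * 0.67) / (1000 * 9.81 * 47)
  = 5360 / 461070
  = 0.01163 m^3/s = 11.63 L/s


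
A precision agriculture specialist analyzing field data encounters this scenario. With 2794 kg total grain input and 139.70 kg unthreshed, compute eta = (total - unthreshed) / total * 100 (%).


eta = (total - unthreshed) / total * 100
    = (2794 - 139.70) / 2794 * 100
    = 2654.30 / 2794 * 100
    = 95%


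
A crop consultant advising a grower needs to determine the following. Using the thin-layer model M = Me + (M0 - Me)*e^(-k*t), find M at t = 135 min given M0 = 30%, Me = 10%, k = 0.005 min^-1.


M = Me + (M0 - Me) * e^(-k*t)
  = 10 + (30 - 10) * e^(-0.005*135)
  = 10 + 20 * e^(-0.675)
  = 10 + 20 * 0.50916
  = 10 + 10.1831
  = 20.18%


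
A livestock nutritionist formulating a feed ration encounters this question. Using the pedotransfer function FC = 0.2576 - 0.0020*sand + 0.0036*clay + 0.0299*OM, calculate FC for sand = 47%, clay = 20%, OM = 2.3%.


FC = 0.2576 - 0.0020*47 + 0.0036*20 + 0.0299*2.3
   = 0.2576 - 0.0940 + 0.0720 + 0.0688
   = 0.3044


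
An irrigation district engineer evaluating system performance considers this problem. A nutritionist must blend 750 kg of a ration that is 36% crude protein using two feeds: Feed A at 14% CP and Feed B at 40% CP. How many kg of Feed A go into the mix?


parts_A = CP_b - target = 40 - 36 = 4
parts_B = target - CP_a = 36 - 14 = 22
total_parts = 4 + 22 = 26
Feed A = 750 * 4 / 26 = 115.38 kg
Feed B = 750 * 22 / 26 = 634.62 kg

115.38 kg


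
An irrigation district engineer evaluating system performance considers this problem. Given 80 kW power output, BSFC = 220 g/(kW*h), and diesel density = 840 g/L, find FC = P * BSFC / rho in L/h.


FC = P * BSFC / rho_fuel
   = 80 * 220 / 840
   = 17600 / 840
   = 20.95 L/h


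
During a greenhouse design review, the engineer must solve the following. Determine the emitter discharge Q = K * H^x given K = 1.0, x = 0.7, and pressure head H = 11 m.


Q = K * H^x
  = 1.0 * 11^0.7
  = 1.0 * 5.3577
  = 5.36 L/h


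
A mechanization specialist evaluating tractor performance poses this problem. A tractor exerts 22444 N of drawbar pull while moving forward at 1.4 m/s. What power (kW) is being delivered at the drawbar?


P = F * v / 1000
  = 22444 * 1.4 / 1000
  = 31421.60 / 1000
  = 31.42 kW


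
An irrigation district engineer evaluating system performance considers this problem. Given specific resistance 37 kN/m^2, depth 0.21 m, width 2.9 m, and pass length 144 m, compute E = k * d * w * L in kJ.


E = k * d * w * L
  = 37 * 0.21 * 2.9 * 144
  = 3244.75 kJ


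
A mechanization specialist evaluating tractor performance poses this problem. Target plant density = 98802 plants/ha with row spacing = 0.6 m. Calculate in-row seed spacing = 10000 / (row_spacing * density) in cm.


spacing = 10000 / (row_sp * density)
        = 10000 / (0.6 * 98802)
        = 10000 / 59281.20
        = 0.16869 m = 16.87 cm


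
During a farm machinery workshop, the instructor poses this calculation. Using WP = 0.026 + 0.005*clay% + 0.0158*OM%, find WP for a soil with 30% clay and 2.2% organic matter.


WP = 0.026 + 0.005*30 + 0.0158*2.2
   = 0.026 + 0.1500 + 0.0348
   = 0.2108


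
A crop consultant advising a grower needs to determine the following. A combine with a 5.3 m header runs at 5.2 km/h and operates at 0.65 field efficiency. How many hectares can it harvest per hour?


C = w * v * eta_f / 10
  = 5.3 * 5.2 * 0.65 / 10
  = 17.91 / 10
  = 1.79 ha/h


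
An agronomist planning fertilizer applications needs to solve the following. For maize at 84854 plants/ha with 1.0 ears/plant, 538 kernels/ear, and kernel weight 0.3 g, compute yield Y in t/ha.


Y = density * ears * kernels * kw
  = 84854 * 1.0 * 538 * 0.3 g/ha
  = 13695435.60 g/ha
  = 13695.44 kg/ha = 13.70 t/ha


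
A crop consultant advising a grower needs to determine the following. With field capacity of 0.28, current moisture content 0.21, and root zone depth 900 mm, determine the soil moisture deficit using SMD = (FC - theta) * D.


SMD = (FC - theta) * D
    = (0.28 - 0.21) * 900
    = 0.070 * 900
    = 63 mm


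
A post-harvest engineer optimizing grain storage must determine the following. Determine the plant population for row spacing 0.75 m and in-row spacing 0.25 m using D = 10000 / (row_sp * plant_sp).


D = 10000 / (row_sp * plant_sp)
  = 10000 / (0.75 * 0.25)
  = 10000 / 0.1875
  = 53333.33 plants/ha


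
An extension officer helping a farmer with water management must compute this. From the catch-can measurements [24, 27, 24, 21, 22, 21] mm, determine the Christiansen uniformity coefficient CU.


xbar = 139 / 6 = 23.167
sum|xi - xbar| = 11
CU = 100 * (1 - 11 / (6 * 23.167))
   = 100 * (1 - 0.0791)
   = 92.09%


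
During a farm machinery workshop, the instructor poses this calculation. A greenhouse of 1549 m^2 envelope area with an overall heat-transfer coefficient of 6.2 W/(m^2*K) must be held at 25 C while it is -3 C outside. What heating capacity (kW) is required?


dT = 25 - (-3) = 28 K
Q = U * A * dT
  = 6.2 * 1549 * 28
  = 268906.40 W = 268.91 kW


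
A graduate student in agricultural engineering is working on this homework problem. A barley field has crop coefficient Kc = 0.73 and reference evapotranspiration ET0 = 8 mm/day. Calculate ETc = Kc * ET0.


ETc = Kc * ET0
    = 0.73 * 8
    = 5.84 mm/day


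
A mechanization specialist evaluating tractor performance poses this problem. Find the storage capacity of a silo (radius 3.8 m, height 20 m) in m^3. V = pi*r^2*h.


V = pi * r^2 * h
  = pi * 3.8^2 * 20
  = pi * 14.44 * 20
  = 907.29 m^3


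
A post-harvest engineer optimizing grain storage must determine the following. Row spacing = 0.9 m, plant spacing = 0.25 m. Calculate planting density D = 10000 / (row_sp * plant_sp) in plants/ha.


D = 10000 / (row_sp * plant_sp)
  = 10000 / (0.9 * 0.25)
  = 10000 / 0.2250
  = 44444.44 plants/ha


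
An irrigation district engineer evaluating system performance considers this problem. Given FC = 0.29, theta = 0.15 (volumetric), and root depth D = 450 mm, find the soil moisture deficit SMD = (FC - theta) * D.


SMD = (FC - theta) * D
    = (0.29 - 0.15) * 450
    = 0.140 * 450
    = 63 mm


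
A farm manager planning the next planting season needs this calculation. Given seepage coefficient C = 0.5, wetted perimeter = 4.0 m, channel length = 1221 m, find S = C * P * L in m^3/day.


S = C * P * L
  = 0.5 * 4.0 * 1221
  = 2442 m^3/day


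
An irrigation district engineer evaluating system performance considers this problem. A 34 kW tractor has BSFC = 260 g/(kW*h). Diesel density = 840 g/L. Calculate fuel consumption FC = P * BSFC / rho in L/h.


FC = P * BSFC / rho_fuel
   = 34 * 260 / 840
   = 8840 / 840
   = 10.52 L/h


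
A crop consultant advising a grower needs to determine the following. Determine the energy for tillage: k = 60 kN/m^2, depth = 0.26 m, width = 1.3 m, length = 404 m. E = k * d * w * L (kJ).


E = k * d * w * L
  = 60 * 0.26 * 1.3 * 404
  = 8193.12 kJ


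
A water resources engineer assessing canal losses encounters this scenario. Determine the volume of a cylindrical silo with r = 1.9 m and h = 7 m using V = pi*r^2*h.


V = pi * r^2 * h
  = pi * 1.9^2 * 7
  = pi * 3.61 * 7
  = 79.39 m^3
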